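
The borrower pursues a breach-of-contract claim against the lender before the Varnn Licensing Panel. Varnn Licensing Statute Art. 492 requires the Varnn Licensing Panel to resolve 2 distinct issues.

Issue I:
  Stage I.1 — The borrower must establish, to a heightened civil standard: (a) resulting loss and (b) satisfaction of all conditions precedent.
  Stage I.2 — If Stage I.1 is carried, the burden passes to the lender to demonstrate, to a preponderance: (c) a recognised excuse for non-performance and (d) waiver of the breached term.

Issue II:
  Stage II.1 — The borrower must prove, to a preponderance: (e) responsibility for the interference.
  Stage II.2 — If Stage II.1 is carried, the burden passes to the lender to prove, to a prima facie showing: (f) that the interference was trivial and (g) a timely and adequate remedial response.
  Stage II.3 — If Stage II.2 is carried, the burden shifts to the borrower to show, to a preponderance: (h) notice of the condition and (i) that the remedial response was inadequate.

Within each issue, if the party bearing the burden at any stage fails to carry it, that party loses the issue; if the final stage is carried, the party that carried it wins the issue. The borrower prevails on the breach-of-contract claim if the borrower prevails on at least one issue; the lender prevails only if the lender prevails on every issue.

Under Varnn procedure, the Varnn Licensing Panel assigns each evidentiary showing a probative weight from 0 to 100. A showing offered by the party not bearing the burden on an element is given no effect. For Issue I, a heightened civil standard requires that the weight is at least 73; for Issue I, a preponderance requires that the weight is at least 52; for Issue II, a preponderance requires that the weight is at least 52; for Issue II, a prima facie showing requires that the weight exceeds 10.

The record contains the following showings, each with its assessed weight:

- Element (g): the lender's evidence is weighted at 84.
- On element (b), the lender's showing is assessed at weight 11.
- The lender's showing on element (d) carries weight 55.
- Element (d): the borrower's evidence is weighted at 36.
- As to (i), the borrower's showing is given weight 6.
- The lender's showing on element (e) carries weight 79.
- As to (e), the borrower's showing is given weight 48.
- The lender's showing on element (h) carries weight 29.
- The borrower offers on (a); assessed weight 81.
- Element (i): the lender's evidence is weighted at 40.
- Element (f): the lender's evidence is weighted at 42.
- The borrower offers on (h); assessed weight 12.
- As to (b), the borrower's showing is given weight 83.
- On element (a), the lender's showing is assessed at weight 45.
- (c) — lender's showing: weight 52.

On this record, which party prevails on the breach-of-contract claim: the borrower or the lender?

lender

— Issue I —
At Stage I.1 the borrower must meet a heightened civil standard (weight is at least 73): on (a) the weight is 81 (the lender's 45 is given no effect), which does reach 73, so (a) meets the standard; on (b) the weight is 83 (the lender's 11 is given no effect), which does reach 73, so (b) meets the standard.
  Stage I.1 is satisfied; the onus moves to the lender.
At Stage I.2 the lender must meet a preponderance (weight is at least 52): on (c) the weight is 52, ≥ 52, so (c) meets the standard; on (d) the weight is 55 (the borrower's 36 is given no effect), which does reach 52, so (d) meets the standard.
  Stage I.2 carried; the final stage is satisfied.
With every stage satisfied, the lender prevails on this issue.
— Issue II —
Stage II.1 — burden on borrower; standard: a preponderance (weight is at least 52).
    (e): 48 (lender's 79 disregarded) < 52 [not met]
  Not every element is met, so the borrower fails to carry Stage II.1.
The analysis ends at Stage II.1; the lender prevails on this issue.
Per-issue: Issue I → lender; Issue II → lender. The borrower must prevail on at least one issue; overall, the lender prevails.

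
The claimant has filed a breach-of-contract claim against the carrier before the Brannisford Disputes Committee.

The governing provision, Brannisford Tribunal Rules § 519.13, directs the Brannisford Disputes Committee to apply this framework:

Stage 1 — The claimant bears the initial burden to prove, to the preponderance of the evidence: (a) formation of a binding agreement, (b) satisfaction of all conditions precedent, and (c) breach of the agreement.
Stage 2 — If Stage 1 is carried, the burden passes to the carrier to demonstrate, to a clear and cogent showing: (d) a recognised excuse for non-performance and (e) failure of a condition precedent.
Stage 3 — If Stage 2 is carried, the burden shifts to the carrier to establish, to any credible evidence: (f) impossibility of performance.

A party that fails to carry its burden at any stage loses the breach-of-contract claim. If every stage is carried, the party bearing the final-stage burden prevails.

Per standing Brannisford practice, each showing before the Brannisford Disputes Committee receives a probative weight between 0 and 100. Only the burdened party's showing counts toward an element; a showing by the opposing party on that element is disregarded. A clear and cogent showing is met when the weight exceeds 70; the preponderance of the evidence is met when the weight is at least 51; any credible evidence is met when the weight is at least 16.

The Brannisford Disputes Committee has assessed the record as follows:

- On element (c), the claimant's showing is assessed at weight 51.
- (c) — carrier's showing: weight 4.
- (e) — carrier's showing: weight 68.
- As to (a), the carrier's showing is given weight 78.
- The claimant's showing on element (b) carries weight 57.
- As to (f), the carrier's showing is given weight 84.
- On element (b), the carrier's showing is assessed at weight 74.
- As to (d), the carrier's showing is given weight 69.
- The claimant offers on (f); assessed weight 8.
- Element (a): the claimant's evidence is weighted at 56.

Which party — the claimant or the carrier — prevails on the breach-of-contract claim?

Stage 1 (claimant, the preponderance of the evidence, weight is at least 51): (a) 56 (carrier's 78 disregarded) ≥ 51 — meets; (b) 57 (carrier's 74 disregarded) ≥ 51 — meets; (c) 51 (carrier's 4 disregarded) ≥ 51 — meets.
  All elements met. The burden passes to the carrier.
Stage 2 (carrier, a clear and cogent showing, weight exceeds 70): (d) 69 ≤ 70 — fails; (e) 68 ≤ 70 — fails.
  Stage 2 not carried; the carrier fails its burden.
The analysis ends at Stage 2; the claimant prevails.

claimant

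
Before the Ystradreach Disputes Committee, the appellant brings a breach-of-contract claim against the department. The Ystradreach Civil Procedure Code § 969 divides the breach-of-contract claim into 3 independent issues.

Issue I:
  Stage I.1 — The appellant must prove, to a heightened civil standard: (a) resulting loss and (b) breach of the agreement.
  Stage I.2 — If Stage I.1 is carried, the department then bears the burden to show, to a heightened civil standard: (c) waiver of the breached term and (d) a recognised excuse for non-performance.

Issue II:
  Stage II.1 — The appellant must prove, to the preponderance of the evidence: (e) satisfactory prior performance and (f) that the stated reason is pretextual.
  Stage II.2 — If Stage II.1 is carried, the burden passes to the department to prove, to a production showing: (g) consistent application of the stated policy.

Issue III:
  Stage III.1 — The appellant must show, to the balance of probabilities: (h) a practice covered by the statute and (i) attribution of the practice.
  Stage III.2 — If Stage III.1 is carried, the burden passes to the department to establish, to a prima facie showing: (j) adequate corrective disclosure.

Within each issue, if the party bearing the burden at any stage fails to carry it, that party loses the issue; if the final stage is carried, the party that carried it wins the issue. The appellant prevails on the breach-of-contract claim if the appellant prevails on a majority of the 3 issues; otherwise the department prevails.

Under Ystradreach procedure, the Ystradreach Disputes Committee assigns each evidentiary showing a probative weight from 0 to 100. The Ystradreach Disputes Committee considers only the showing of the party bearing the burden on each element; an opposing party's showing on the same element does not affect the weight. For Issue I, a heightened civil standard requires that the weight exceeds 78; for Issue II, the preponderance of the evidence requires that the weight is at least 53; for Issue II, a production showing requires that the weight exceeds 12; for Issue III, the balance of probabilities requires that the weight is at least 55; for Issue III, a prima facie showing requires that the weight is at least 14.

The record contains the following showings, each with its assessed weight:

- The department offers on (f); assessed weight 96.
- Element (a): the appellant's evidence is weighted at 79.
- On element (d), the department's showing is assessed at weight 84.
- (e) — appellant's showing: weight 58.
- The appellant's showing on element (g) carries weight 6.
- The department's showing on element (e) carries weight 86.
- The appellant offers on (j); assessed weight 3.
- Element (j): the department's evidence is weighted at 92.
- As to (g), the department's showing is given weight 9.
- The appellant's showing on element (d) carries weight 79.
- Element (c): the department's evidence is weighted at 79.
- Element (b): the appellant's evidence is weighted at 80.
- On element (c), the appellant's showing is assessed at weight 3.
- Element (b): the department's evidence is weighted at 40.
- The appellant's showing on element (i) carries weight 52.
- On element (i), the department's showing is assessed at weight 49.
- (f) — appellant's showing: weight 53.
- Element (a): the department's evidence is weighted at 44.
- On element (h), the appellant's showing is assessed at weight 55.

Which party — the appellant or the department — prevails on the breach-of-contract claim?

department

— Issue I —
Stage I.1 (appellant, a heightened civil standard, weight exceeds 78): (a) 79 (department's 44 disregarded) > 78 — meets; (b) 80 (department's 40 disregarded) > 78 — meets.
  Stage I.1 is satisfied; the onus moves to the department.
Stage I.2 (department, a heightened civil standard, weight exceeds 78): (c) 79 (appellant's 3 disregarded) > 78 — meets; (d) 84 (appellant's 79 disregarded) > 78 — meets.
  Stage I.2 carried; the final stage is satisfied.
All stages carried — the department prevails on this issue.
— Issue II —
Stage II.1 (appellant, the preponderance of the evidence, weight is at least 53): (e) 58 (department's 86 disregarded) ≥ 53 — meets; (f) 53 (department's 96 disregarded) ≥ 53 — meets.
  The appellant carries Stage II.1; the department now bears the burden.
Stage II.2 (department, a production showing, weight exceeds 12): (g) 9 (appellant's 6 disregarded) ≤ 12 — fails.
  Stage II.2 not carried; the department fails its burden.
So the appellant prevails on this issue.
— Issue III —
Stage III.1 (appellant, the balance of probabilities, weight is at least 55): (h) 55 ≥ 55 — meets; (i) 52 (department's 49 disregarded) < 55 — fails.
  The appellant does not carry Stage III.1.
The department prevails on this issue.
Per-issue: Issue I → department; Issue II → appellant; Issue III → department. The appellant must prevail on a majority of issues; overall, the department prevails.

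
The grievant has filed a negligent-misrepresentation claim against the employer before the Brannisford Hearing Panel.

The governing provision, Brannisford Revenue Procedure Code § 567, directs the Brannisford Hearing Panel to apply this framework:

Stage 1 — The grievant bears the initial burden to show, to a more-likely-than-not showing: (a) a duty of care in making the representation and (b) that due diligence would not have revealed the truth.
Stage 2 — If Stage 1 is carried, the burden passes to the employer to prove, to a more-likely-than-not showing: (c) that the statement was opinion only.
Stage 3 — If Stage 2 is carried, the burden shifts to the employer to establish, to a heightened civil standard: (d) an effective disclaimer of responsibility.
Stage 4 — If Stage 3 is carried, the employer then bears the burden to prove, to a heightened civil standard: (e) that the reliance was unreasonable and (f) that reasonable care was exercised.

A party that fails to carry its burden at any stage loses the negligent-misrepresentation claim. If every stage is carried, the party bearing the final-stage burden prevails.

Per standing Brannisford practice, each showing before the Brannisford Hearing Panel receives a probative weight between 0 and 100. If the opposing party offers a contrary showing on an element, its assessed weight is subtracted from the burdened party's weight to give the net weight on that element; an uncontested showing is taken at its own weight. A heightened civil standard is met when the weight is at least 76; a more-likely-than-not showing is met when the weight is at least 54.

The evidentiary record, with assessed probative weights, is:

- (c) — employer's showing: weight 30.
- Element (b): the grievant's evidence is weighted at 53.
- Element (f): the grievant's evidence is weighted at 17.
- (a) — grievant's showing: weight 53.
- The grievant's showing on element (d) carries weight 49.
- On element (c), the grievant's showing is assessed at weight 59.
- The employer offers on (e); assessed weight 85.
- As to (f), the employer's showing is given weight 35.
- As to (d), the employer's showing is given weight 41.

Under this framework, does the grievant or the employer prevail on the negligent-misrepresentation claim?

employer

Stage 1 — burden on grievant; standard: a more-likely-than-not showing (weight is at least 54).
    (a): 53 < 54 [not met]
    (b): 53 < 54 [not met]
  Stage 1 not carried; the grievant fails its burden.
The employer prevails.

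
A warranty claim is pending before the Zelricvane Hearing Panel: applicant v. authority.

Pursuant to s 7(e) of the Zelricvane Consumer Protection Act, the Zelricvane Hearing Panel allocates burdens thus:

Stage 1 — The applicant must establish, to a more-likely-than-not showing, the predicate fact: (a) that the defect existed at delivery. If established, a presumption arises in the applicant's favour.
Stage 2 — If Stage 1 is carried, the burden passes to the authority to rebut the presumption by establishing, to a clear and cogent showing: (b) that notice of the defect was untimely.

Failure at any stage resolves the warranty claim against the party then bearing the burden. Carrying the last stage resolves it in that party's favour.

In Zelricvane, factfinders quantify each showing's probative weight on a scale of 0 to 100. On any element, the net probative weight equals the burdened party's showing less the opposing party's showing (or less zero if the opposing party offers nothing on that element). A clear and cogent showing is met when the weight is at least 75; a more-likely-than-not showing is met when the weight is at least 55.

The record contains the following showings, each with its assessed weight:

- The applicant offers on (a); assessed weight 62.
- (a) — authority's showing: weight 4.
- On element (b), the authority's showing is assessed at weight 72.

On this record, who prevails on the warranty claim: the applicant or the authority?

applicant

At Stage 1 the applicant must meet a more-likely-than-not showing (weight is at least 55): on (a) the weight is 62 less the opposing 4 gives net 58, which does reach 55, so (a) meets the standard.
  The applicant carries Stage 1; the authority now bears the burden.
At Stage 2 the authority must meet a clear and cogent showing (weight is at least 75): on (b) the weight is 72, < 75, so (b) does not meet the standard.
  Not every element is met, so the authority fails to carry Stage 2.
So the applicant prevails.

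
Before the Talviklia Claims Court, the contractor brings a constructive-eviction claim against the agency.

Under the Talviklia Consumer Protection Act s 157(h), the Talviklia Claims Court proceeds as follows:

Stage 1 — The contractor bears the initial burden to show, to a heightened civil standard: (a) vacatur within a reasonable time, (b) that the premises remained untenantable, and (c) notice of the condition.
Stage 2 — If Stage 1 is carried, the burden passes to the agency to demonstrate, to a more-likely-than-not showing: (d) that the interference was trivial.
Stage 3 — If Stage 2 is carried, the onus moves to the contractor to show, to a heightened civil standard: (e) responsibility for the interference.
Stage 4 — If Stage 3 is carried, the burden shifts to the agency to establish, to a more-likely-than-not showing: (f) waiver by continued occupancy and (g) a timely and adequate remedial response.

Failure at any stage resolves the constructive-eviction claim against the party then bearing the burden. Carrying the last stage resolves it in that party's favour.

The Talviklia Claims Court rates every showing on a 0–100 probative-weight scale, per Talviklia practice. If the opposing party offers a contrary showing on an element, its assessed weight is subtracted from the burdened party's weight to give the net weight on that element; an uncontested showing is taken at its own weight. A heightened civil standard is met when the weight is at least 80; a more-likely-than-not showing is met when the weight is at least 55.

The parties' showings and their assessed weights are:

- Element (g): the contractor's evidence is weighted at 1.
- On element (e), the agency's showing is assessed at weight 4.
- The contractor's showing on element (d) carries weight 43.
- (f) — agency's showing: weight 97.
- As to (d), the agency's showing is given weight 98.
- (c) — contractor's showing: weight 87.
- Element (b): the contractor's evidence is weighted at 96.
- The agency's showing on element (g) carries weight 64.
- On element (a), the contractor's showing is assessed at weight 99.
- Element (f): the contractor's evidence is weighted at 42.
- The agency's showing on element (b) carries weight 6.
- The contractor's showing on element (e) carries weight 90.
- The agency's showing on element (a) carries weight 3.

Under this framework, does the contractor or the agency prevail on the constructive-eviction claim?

agency

At Stage 1 the contractor must meet a heightened civil standard (weight is at least 80): on (a) the weight is 99 less the opposing 3 gives net 96, which does reach 80, so (a) meets the standard; on (b) the weight is 96 less the opposing 6 gives net 90, ≥ 80, so (b) meets the standard; on (c) the weight is 87, which does reach 80, so (c) meets the standard.
  Stage 1 is satisfied; the onus moves to the agency.
At Stage 2 the agency must meet a more-likely-than-not showing (weight is at least 55): on (d) the weight is 98 less the opposing 43 gives net 55, ≥ 55, so (d) meets the standard.
  The agency carries Stage 2; the contractor now bears the burden.
At Stage 3 the contractor must meet a heightened civil standard (weight is at least 80): on (e) the weight is 90 less the opposing 4 gives net 86, ≥ 80, so (e) meets the standard.
  Stage 3 carried; the burden shifts to the agency.
At Stage 4 the agency must meet a more-likely-than-not showing (weight is at least 55): on (f) the weight is 97 less the opposing 42 gives net 55, which does reach 55, so (f) meets the standard; on (g) the weight is 64 less the opposing 1 gives net 63, which does reach 55, so (g) meets the standard.
  Stage 4 carried; the final stage is satisfied.
Every stage carried; the agency prevails.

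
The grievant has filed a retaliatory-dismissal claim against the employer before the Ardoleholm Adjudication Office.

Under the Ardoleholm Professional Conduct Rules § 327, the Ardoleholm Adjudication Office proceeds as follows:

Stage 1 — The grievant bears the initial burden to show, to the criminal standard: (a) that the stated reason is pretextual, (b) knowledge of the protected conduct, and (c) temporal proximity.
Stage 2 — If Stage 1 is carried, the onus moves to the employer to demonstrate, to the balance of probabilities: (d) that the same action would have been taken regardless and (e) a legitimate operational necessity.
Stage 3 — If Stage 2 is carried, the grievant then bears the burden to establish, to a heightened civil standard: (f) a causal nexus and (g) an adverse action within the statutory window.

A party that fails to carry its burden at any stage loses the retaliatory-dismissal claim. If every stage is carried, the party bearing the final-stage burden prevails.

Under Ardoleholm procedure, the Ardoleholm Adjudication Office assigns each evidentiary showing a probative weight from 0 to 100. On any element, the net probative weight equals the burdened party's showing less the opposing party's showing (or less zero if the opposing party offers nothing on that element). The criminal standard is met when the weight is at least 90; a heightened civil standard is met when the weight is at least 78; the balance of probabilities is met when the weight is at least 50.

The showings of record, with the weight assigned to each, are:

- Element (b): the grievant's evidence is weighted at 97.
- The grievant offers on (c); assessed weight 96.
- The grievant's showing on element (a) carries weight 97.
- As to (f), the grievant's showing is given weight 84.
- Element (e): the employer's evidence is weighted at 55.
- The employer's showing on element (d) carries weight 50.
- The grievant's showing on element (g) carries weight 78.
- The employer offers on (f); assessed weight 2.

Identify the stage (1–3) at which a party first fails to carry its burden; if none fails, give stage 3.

stage 3

Stage 1 — burden on grievant; standard: the criminal standard (weight is at least 90).
    (a): 97 ≥ 90 [met]
    (b): 97 ≥ 90 [met]
    (c): 96 ≥ 90 [met]
  Stage 1 carried; the burden shifts to the employer.
Stage 2 — burden on employer; standard: the balance of probabilities (weight is at least 50).
    (d): 50 ≥ 50 [met]
    (e): 55 ≥ 50 [met]
  All elements met. The burden passes to the grievant.
Stage 3 — burden on grievant; standard: a heightened civil standard (weight is at least 78).
    (f): 84 − 2 = 82 ≥ 78 [met]
    (g): 78 ≥ 78 [met]
  Stage 3 carried; the final stage is satisfied.
Every stage carried; the grievant prevails.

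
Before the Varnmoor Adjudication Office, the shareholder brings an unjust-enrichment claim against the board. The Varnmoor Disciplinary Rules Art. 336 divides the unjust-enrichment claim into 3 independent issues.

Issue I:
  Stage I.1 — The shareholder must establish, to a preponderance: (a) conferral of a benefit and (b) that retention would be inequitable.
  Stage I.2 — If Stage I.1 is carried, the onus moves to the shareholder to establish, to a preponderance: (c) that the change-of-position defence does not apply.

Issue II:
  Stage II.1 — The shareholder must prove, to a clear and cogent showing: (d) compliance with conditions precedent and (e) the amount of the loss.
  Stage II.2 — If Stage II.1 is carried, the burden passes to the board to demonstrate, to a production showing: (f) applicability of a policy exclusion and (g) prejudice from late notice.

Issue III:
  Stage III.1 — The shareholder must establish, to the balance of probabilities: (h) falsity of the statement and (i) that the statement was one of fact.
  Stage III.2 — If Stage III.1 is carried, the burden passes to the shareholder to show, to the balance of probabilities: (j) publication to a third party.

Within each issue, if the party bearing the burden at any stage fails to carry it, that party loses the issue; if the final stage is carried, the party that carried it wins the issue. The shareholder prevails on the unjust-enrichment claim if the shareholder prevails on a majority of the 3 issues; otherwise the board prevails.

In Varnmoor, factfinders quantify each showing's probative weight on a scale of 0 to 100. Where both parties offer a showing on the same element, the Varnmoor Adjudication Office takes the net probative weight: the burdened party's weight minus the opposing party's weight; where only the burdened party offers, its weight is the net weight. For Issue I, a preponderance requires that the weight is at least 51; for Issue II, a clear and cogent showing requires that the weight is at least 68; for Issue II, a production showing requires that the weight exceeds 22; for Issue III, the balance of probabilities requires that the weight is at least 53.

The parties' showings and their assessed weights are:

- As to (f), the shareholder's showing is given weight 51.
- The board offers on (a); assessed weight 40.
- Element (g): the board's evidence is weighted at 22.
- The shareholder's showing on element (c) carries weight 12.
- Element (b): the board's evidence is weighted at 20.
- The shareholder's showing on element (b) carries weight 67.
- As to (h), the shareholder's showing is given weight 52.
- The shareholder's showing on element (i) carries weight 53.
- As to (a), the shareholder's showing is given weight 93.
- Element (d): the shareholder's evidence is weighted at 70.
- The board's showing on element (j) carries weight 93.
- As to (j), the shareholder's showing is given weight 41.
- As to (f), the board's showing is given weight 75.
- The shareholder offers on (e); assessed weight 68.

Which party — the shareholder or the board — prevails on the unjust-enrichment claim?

board

— Issue I —
Stage I.1 (shareholder, a preponderance, weight is at least 51): (a) net 93−40=53 ≥ 51 — meets; (b) net 67−20=47 < 51 — fails.
  The shareholder does not carry Stage I.1.
The analysis ends at Stage I.1; the board prevails on this issue.
— Issue II —
Stage II.1 — burden on shareholder; standard: a clear and cogent showing (weight is at least 68).
    (d): 70 ≥ 68 [met]
    (e): 68 ≥ 68 [met]
  Stage II.1 carried; the burden shifts to the board.
Stage II.2 — burden on board; standard: a production showing (weight exceeds 22).
    (f): 75 − 51 = 24 > 22 [met]
    (g): 22 ≤ 22 [not met]
  The board does not carry Stage II.2.
So the shareholder prevails on this issue.
— Issue III —
Stage III.1 — burden on shareholder; standard: the balance of probabilities (weight is at least 53).
    (h): 52 < 53 [not met]
    (i): 53 ≥ 53 [met]
  Not every element is met, so the shareholder fails to carry Stage III.1.
So the board prevails on this issue.
Per-issue: Issue I → board; Issue II → shareholder; Issue III → board. The shareholder must prevail on a majority of issues; overall, the board prevails.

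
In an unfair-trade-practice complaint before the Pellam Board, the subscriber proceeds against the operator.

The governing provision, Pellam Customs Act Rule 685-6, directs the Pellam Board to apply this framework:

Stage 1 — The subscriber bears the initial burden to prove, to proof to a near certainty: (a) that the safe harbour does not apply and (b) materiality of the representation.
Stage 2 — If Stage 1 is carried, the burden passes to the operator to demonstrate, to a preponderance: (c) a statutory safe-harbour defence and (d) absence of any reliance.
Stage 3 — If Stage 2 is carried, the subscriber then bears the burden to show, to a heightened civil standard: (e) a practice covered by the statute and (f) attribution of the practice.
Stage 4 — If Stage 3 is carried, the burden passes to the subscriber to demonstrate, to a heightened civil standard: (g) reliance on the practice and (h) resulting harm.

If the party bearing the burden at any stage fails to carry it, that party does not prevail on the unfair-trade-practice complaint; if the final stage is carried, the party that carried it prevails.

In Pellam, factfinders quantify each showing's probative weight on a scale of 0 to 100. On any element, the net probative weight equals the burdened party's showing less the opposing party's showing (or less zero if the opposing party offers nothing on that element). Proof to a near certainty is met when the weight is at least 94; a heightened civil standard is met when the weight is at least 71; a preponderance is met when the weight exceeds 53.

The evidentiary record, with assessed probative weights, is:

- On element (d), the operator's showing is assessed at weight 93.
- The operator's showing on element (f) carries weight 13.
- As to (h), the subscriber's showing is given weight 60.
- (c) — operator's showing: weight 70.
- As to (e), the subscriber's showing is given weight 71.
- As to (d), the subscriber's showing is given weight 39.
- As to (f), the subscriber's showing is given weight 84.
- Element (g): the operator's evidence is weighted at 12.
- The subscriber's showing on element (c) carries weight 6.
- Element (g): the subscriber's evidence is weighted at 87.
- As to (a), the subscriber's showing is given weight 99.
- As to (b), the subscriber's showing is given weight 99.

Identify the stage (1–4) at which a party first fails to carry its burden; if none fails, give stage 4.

stage 4

Stage 1 (subscriber, proof to a near certainty, weight is at least 94): (a) 99 ≥ 94 — meets; (b) 99 ≥ 94 — meets.
  Stage 1 carried; the burden shifts to the operator.
Stage 2 (operator, a preponderance, weight exceeds 53): (c) net 70−6=64 > 53 — meets; (d) net 93−39=54 > 53 — meets.
  All elements met. The burden passes to the subscriber.
Stage 3 (subscriber, a heightened civil standard, weight is at least 71): (e) 71 ≥ 71 — meets; (f) net 84−13=71 ≥ 71 — meets.
  Stage 3 is satisfied; the subscriber continues to bear the burden.
Stage 4 (subscriber, a heightened civil standard, weight is at least 71): (g) net 87−12=75 ≥ 71 — meets; (h) 60 < 71 — fails.
  The subscriber does not carry Stage 4.
The operator prevails.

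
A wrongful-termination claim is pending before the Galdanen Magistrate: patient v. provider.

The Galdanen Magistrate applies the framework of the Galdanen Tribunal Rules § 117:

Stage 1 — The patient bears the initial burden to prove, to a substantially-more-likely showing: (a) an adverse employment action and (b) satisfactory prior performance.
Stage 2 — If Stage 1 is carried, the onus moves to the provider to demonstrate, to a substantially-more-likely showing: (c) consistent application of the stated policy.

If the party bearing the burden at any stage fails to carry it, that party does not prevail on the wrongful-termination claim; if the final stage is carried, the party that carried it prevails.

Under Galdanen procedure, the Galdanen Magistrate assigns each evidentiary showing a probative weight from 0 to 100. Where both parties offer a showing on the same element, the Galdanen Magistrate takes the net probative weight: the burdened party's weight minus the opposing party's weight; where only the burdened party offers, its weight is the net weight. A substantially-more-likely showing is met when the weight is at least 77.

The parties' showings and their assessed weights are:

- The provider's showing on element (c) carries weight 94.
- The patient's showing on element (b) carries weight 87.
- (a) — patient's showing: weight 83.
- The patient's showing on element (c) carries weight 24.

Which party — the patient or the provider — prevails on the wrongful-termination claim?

At Stage 1 the patient must meet a substantially-more-likely showing (weight is at least 77): on (a) the weight is 83, which does reach 77, so (a) meets the standard; on (b) the weight is 87, which does reach 77, so (b) meets the standard.
  The patient carries Stage 1; the provider now bears the burden.
At Stage 2 the provider must meet a substantially-more-likely showing (weight is at least 77): on (c) the weight is 94 less the opposing 24 gives net 70, < 77, so (c) does not meet the standard.
  Stage 2 not carried; the provider fails its burden.
The analysis ends at Stage 2; the patient prevails.

patient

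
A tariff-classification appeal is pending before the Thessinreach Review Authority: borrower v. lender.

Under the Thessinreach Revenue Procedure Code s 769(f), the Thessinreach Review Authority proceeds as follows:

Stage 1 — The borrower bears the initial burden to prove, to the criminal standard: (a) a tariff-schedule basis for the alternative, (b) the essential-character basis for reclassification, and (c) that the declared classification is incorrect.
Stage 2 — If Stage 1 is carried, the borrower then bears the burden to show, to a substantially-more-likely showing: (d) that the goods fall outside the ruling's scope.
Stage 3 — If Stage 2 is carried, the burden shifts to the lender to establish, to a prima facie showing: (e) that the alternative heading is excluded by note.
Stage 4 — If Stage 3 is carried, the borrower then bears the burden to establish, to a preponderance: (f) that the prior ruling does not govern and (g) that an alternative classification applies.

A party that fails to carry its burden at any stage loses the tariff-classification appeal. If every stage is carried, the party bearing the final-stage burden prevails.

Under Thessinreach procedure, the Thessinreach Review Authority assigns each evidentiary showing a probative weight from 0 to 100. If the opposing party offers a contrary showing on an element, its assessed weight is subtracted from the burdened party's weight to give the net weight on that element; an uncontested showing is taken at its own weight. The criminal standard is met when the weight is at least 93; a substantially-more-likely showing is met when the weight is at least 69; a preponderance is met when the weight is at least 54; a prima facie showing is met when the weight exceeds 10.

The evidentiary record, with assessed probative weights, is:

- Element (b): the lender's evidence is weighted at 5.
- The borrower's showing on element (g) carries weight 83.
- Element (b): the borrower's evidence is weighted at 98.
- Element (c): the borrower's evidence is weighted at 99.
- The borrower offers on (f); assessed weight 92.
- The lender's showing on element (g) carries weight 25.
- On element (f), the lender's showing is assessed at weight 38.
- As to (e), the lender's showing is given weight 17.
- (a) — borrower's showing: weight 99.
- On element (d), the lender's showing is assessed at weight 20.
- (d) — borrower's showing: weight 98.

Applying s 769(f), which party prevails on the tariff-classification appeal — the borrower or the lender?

At Stage 1 the borrower must meet the criminal standard (weight is at least 93): on (a) the weight is 99, which does reach 93, so (a) meets the standard; on (b) the weight is 98 less the opposing 5 gives net 93, which does reach 93, so (b) meets the standard; on (c) the weight is 99, which does reach 93, so (c) meets the standard.
  All elements met. The borrower retains the burden for Stage 2.
At Stage 2 the borrower must meet a substantially-more-likely showing (weight is at least 69): on (d) the weight is 98 less the opposing 20 gives net 78, ≥ 69, so (d) meets the standard.
  The borrower carries Stage 2; the lender now bears the burden.
At Stage 3 the lender must meet a prima facie showing (weight exceeds 10): on (e) the weight is 17, > 10, so (e) meets the standard.
  Stage 3 carried; the burden shifts to the borrower.
At Stage 4 the borrower must meet a preponderance (weight is at least 54): on (f) the weight is 92 less the opposing 38 gives net 54, ≥ 54, so (f) meets the standard; on (g) the weight is 83 less the opposing 25 gives net 58, which does reach 54, so (g) meets the standard.
  The borrower carries the last stage.
With every stage satisfied, the borrower prevails.

borrower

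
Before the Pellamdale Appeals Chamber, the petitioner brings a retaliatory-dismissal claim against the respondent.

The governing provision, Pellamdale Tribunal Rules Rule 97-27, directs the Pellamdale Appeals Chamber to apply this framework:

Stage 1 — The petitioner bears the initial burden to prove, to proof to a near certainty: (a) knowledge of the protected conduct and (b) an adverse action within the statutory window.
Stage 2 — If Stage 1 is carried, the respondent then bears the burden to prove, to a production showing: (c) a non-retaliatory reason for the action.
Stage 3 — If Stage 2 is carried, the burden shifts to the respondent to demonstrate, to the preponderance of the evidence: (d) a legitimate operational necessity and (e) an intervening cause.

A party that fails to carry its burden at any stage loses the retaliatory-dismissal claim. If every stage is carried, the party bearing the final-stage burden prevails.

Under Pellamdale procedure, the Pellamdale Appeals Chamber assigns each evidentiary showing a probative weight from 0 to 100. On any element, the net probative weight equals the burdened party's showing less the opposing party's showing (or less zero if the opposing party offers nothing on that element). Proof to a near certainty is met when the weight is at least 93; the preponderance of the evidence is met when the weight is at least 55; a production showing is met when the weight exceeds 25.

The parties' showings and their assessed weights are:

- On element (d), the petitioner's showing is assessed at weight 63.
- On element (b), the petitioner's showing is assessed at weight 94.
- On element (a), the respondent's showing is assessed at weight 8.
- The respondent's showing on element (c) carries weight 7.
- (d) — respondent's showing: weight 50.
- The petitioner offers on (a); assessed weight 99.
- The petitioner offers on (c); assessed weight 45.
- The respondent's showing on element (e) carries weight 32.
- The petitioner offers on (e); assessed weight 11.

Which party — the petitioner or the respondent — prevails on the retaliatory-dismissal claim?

respondent

Stage 1 (petitioner, proof to a near certainty, weight is at least 93): (a) net 99−8=91 < 93 — fails; (b) 94 ≥ 93 — meets.
  Stage 1 not carried; the petitioner fails its burden.
The analysis ends at Stage 1; the respondent prevails.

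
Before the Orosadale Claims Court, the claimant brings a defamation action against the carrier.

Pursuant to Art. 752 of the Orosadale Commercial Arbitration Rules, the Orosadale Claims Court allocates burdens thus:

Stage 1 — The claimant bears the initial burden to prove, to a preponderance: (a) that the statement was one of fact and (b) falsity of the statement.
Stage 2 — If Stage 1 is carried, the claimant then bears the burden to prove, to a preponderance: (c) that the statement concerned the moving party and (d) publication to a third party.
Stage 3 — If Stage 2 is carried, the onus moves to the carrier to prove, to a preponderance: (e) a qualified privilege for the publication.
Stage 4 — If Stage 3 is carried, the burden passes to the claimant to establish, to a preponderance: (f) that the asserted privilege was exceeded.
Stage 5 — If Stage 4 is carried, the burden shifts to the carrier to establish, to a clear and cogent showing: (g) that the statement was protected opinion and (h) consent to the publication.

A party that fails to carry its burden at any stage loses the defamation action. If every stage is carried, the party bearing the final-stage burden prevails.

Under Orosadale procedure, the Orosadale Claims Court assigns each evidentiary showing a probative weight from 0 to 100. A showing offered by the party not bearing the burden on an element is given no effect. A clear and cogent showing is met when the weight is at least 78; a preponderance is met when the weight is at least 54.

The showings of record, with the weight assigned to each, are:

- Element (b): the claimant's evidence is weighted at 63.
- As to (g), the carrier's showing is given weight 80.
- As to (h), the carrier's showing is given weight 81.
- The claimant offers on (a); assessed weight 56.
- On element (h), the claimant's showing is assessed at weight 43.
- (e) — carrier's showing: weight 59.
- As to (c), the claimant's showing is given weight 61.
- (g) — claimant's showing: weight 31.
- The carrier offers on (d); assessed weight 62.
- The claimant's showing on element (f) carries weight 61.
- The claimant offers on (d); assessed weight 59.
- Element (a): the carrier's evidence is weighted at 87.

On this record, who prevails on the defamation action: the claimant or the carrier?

Stage 1 — burden on claimant; standard: a preponderance (weight is at least 54).
    (a): 56 (carrier's 87 disregarded) ≥ 54 [met]
    (b): 63 ≥ 54 [met]
  All elements met. The claimant retains the burden for Stage 2.
Stage 2 — burden on claimant; standard: a preponderance (weight is at least 54).
    (c): 61 ≥ 54 [met]
    (d): 59 (carrier's 62 disregarded) ≥ 54 [met]
  All elements met. The burden passes to the carrier.
Stage 3 — burden on carrier; standard: a preponderance (weight is at least 54).
    (e): 59 ≥ 54 [met]
  Stage 3 is satisfied; the onus moves to the claimant.
Stage 4 — burden on claimant; standard: a preponderance (weight is at least 54).
    (f): 61 ≥ 54 [met]
  All elements met. The burden passes to the carrier.
Stage 5 — burden on carrier; standard: a clear and cogent showing (weight is at least 78).
    (g): 80 (claimant's 31 disregarded) ≥ 78 [met]
    (h): 81 (claimant's 43 disregarded) ≥ 78 [met]
  Stage 5 carried; the final stage is satisfied.
With every stage satisfied, the carrier prevails.

carrier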